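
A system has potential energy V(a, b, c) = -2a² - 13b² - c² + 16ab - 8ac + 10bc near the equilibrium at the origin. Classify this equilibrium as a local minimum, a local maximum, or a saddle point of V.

The Hessian at the origin is H = [[-4, 16, -8], [16, -26, 10], [-8, 10, -2]].
An LDLᵀ factorisation of H has diagonal entries -4, 38, 24/19.
So there are 2 positive, 1 negative pivots.
H is indefinite, so the origin is a saddle point.

saddle point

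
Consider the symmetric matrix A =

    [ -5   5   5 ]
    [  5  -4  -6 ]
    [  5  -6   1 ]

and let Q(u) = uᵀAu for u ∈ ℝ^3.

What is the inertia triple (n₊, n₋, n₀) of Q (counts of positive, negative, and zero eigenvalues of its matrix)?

Symmetric row and column elimination reduces A to a congruent diagonal form with pivots -5, 1, 5.
That gives 2 positive, 1 negative pivots.

(2, 1, 0)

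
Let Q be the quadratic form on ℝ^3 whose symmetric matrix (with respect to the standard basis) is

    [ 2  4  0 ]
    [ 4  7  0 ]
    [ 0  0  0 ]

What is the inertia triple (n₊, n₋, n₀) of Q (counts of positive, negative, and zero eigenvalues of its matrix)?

(1, 1, 1)

Applying the same elementary operations to the rows and columns of A produces a congruent diagonal matrix with entries 2, -1, 0.
That gives 1 positive, 1 negative, 1 zero pivots.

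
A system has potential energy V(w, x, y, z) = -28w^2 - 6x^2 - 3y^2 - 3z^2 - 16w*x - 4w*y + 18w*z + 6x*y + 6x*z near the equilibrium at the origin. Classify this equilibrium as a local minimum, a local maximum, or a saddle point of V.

saddle point

The Hessian at the origin is H = [[-56, -16, -4, 18], [-16, -12, 6, 6], [-4, 6, -6, 0], [18, 6, 0, -6]].
Symmetric row and column elimination reduces H to a congruent diagonal form with pivots -56, -52/7, 15/13, -3/10.
So there are 1 positive, 3 negative pivots.
H is indefinite, so the origin is a saddle point.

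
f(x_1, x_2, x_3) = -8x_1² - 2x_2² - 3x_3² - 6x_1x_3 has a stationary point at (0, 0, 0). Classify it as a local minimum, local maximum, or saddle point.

local maximum

The Hessian at the origin is H = [[-16, 0, -6], [0, -4, 0], [-6, 0, -6]].
Row-reducing H symmetrically gives the diagonal entries -16, -4, -15/4.
Counting signs: 3 negative.
H is negative definite, so the origin is a strict local maximum.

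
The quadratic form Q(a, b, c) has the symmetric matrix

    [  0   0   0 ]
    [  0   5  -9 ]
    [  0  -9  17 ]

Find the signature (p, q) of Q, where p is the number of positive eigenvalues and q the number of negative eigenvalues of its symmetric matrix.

(2, 0)

Symmetric row and column elimination reduces A to a congruent diagonal form with pivots 0, 5, 4/5.
Counting signs: 2 positive, 1 zero.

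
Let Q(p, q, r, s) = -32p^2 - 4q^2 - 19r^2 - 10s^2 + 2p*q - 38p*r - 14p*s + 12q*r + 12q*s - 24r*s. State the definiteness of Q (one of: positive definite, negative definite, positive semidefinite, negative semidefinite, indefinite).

The symmetric matrix of Q is A = [[-32, 1, -19, -7], [1, -4, 6, 6], [-19, 6, -19, -12], [-7, 6, -12, -10]].
Leading principal minors: Δ_1 = -32, Δ_2 = 127, Δ_3 = -45, Δ_4 = 2.
The signs alternate starting with Δ_1 < 0, so by Sylvester's criterion Q is negative definite.

negative definite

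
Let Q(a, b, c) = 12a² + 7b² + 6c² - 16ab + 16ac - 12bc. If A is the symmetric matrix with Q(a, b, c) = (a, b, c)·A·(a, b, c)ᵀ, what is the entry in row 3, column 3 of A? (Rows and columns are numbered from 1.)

The coefficient of c² in Q is 6, and that is exactly A[3,3].

6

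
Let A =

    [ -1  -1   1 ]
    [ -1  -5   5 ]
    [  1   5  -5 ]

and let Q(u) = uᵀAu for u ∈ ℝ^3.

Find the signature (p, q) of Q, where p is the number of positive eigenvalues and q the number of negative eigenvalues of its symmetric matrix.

Symmetric row and column elimination reduces A to a congruent diagonal form with pivots -1, -4, 0.
Counting signs: 2 negative, 1 zero.

(0, 2)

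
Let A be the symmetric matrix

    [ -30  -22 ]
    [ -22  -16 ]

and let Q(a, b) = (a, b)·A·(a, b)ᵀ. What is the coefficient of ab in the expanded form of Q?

The coefficient of ab is A[1,2] + A[2,1] = 2·(-22) = -44.

-44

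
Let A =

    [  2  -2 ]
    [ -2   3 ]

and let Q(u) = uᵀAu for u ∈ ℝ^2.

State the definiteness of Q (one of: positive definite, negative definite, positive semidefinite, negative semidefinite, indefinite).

positive definite

Leading principal minors: Δ_1 = 2, Δ_2 = 2.
All leading principal minors are positive, so by Sylvester's criterion Q is positive definite.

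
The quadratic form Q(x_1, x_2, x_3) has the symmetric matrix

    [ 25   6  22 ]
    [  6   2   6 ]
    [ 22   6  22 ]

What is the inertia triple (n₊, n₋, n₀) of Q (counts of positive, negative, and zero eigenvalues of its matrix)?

(3, 0, 0)

An LDLᵀ factorisation of A has diagonal entries 25, 14/25, 12/7.
That gives 3 positive pivots.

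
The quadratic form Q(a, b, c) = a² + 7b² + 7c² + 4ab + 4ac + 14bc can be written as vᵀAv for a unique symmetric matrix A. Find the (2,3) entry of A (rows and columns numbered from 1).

The coefficient of b·c in Q is 14. For a symmetric A this equals A[2,3] + A[3,2] = 2·A[2,3].
So A[2,3] = 14/2 = 7.

7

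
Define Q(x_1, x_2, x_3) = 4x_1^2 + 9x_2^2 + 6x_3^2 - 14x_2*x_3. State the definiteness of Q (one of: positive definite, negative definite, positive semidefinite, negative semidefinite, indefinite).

positive definite

The symmetric matrix is A = [[4, 0, 0], [0, 9, -7], [0, -7, 6]].
Symmetric row and column elimination reduces A to a congruent diagonal form with pivots 4, 9, 5/9.
Counting signs: 3 positive.
Hence Q is positive definite.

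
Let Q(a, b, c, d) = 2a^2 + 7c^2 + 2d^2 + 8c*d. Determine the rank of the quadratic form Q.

3

Write A = [[2, 0, 0, 0], [0, 0, 0, 0], [0, 0, 7, 4], [0, 0, 4, 2]].
Congruent diagonalization of A (simultaneous row and column reduction) yields pivots 2, 0, 7, -2/7.
That gives 2 positive, 1 negative, 1 zero pivots.
The rank is the number of nonzero pivots: 3.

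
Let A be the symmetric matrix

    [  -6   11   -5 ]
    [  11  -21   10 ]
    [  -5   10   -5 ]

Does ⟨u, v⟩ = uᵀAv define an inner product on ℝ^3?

Applying the same elementary operations to the rows and columns of A produces a congruent diagonal matrix with entries -6, -5/6, 0.
That gives 2 negative, 1 zero pivots.
Hence Q is negative semidefinite.
⟨·,·⟩ is an inner product exactly when A is positive definite.

no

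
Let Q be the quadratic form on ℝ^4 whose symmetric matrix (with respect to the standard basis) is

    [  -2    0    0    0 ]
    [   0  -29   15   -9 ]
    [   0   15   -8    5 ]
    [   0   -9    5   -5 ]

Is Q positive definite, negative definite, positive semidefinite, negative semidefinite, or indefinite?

negative definite

An LDLᵀ factorisation of A has diagonal entries -2, -29, -7/29, -12/7.
So there are 4 negative pivots.
Hence Q is negative definite.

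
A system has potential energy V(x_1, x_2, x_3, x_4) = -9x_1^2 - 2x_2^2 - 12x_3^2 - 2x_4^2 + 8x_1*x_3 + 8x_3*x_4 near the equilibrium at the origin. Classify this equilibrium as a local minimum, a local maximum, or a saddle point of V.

local maximum

The Hessian at the origin is H = [[-18, 0, 8, 0], [0, -4, 0, 0], [8, 0, -24, 8], [0, 0, 8, -4]].
Applying the same elementary operations to the rows and columns of H produces a congruent diagonal matrix with entries -18, -4, -184/9, -20/23.
So there are 4 negative pivots.
H is negative definite, so the origin is a strict local maximum.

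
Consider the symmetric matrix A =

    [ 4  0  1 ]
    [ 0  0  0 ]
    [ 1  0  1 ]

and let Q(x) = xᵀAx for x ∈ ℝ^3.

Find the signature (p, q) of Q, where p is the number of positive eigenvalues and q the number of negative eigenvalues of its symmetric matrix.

(2, 0)

Row-reducing A symmetrically gives the diagonal entries 4, 0, 3/4.
That gives 2 positive, 1 zero pivots.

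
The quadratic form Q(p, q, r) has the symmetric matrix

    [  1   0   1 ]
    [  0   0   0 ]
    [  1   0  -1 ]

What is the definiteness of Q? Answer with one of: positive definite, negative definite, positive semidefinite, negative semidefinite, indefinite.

Applying the same elementary operations to the rows and columns of A produces a congruent diagonal matrix with entries 1, 0, -2.
That gives 1 positive, 1 negative, 1 zero pivots.
Hence Q is indefinite.

indefinite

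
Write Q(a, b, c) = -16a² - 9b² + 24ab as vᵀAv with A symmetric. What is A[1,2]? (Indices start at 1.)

The coefficient of a·b in Q is 24. For a symmetric A this equals A[1,2] + A[2,1] = 2·A[1,2].
So A[1,2] = 24/2 = 12.

12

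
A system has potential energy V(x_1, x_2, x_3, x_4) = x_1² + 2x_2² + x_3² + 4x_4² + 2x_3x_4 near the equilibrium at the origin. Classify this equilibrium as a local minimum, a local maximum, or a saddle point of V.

local minimum

The Hessian at the origin is H = [[2, 0, 0, 0], [0, 4, 0, 0], [0, 0, 2, 2], [0, 0, 2, 8]].
Row-reducing H symmetrically gives the diagonal entries 2, 4, 2, 6.
Counting signs: 4 positive.
H is positive definite, so the origin is a strict local minimum.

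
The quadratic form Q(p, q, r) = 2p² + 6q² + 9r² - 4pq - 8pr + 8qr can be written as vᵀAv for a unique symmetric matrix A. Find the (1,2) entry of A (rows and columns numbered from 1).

The coefficient of p·q in Q is -4. For a symmetric A this equals A[1,2] + A[2,1] = 2·A[1,2].
So A[1,2] = -4/2 = -2.

-2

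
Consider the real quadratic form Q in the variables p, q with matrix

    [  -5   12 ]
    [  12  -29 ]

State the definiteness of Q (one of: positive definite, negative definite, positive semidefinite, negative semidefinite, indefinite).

Congruent diagonalization of A (simultaneous row and column reduction) yields pivots -5, -1/5.
That gives 2 negative pivots.
Hence Q is negative definite.

negative definite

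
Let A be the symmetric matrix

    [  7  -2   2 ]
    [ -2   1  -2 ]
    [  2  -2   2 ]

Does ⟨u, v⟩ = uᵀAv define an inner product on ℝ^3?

no

Symmetric row and column elimination reduces A to a congruent diagonal form with pivots 7, 3/7, -10/3.
Counting signs: 2 positive, 1 negative.
Hence Q is indefinite.
⟨·,·⟩ is an inner product exactly when A is positive definite.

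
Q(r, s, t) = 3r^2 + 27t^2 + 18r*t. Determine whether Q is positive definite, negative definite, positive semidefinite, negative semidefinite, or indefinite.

The symmetric matrix is A = [[3, 0, 9], [0, 0, 0], [9, 0, 27]].
Row-reducing A symmetrically gives the diagonal entries 3, 0, 0.
Counting signs: 1 positive, 2 zero.
Hence Q is positive semidefinite.

positive semidefinite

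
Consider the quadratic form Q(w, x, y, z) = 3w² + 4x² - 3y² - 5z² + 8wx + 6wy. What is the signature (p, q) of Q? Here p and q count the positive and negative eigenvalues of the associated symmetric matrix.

Write A = [[3, 4, 3, 0], [4, 4, 0, 0], [3, 0, -3, 0], [0, 0, 0, -5]].
An LDLᵀ factorisation of A has diagonal entries 3, -4/3, 6, -5.
Counting signs: 2 positive, 2 negative.

(2, 2)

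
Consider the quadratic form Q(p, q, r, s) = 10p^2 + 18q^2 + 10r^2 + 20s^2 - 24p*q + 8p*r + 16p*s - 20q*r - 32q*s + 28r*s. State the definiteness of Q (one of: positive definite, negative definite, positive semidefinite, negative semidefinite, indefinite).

Write A = [[10, -12, 4, 8], [-12, 18, -10, -16], [4, -10, 10, 14], [8, -16, 14, 20]].
Symmetric row and column elimination reduces A to a congruent diagonal form with pivots 10, 18/5, 8/9, -1/2.
So there are 3 positive, 1 negative pivots.
Hence Q is indefinite.

indefinite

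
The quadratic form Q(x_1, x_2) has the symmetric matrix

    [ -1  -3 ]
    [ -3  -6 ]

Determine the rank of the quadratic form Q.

2

Row-reducing A symmetrically gives the diagonal entries -1, 3.
Counting signs: 1 positive, 1 negative.
The rank is the number of nonzero pivots: 2.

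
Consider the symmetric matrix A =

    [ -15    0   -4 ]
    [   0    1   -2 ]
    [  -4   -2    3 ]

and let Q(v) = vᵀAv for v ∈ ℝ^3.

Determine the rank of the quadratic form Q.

Applying the same elementary operations to the rows and columns of A produces a congruent diagonal matrix with entries -15, 1, 1/15.
Counting signs: 2 positive, 1 negative.
The rank is the number of nonzero pivots: 3.

3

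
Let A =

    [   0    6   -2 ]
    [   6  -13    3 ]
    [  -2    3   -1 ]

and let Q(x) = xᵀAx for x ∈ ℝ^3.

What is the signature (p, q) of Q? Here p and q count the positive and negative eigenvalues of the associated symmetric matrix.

By Sylvester's law of inertia any congruent diagonalization of A has 1 positive, 2 negative and 0 zero entries.

(1, 2)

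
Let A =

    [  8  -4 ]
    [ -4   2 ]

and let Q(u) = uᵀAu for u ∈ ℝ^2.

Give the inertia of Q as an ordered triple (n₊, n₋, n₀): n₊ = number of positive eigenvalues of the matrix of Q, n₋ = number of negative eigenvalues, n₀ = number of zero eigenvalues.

Row-reducing A symmetrically gives the diagonal entries 8, 0.
That gives 1 positive, 1 zero pivots.

(1, 0, 1)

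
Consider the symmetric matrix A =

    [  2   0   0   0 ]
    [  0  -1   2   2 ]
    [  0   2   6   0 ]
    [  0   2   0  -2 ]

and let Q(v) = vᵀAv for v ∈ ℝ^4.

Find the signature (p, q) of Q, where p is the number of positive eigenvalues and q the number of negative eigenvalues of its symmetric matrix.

(3, 1)

Symmetric row and column elimination reduces A to a congruent diagonal form with pivots 2, -1, 10, 2/5.
So there are 3 positive, 1 negative pivots.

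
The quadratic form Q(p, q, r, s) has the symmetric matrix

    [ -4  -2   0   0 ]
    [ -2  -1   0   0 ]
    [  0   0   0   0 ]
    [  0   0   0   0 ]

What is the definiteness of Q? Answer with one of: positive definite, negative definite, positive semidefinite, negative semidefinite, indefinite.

negative semidefinite

Applying the same elementary operations to the rows and columns of A produces a congruent diagonal matrix with entries -4, 0, 0, 0.
So there are 1 negative, 3 zero pivots.
Hence Q is negative semidefinite.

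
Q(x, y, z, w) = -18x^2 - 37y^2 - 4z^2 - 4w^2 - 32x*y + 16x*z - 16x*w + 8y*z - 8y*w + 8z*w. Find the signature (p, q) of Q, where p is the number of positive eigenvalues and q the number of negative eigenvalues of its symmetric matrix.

(0, 3)

The associated matrix is A = [[-18, -16, 8, -8], [-16, -37, 4, -4], [8, 4, -4, 4], [-8, -4, 4, -4]].
Symmetric row and column elimination reduces A to a congruent diagonal form with pivots -18, -205/9, -4/205, 0.
That gives 3 negative, 1 zero pivots.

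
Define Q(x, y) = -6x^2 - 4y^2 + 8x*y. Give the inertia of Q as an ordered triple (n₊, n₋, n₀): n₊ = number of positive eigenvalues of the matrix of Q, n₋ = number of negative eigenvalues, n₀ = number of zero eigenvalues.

(0, 2, 0)

The symmetric matrix is A = [[-6, 4], [4, -4]].
Applying the same elementary operations to the rows and columns of A produces a congruent diagonal matrix with entries -6, -4/3.
So there are 2 negative pivots.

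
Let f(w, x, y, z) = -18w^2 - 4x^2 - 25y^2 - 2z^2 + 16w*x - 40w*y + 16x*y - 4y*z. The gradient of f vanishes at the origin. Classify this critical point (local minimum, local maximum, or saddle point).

saddle point

The Hessian at the origin is H = [[-36, 16, -40, 0], [16, -8, 16, 0], [-40, 16, -50, -4], [0, 0, -4, -4]].
Symmetric row and column elimination reduces H to a congruent diagonal form with pivots -36, -8/9, -2, 4.
That gives 1 positive, 3 negative pivots.
H is indefinite, so the origin is a saddle point.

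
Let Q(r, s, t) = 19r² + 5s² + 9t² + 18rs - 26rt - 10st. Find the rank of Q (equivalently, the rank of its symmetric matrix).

3

The symmetric matrix is A = [[19, 9, -13], [9, 5, -5], [-13, -5, 9]].
Row-reducing A symmetrically gives the diagonal entries 19, 14/19, -12/7.
Counting signs: 2 positive, 1 negative.
The rank is the number of nonzero pivots: 3.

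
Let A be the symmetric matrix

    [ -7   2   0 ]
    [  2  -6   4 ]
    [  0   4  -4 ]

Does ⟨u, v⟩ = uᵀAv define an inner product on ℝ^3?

no

Applying the same elementary operations to the rows and columns of A produces a congruent diagonal matrix with entries -7, -38/7, -20/19.
So there are 3 negative pivots.
Hence Q is negative definite.
⟨·,·⟩ is an inner product exactly when A is positive definite.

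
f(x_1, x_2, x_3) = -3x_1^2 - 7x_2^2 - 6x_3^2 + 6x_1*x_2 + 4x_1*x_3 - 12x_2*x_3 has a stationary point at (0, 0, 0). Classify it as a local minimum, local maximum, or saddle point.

local maximum

The Hessian at the origin is H = [[-6, 6, 4], [6, -14, -12], [4, -12, -12]].
Row-reducing H symmetrically gives the diagonal entries -6, -8, -4/3.
So there are 3 negative pivots.
H is negative definite, so the origin is a strict local maximum.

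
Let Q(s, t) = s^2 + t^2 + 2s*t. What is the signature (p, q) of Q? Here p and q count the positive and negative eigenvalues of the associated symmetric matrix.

(1, 0)

The symmetric matrix is A = [[1, 1], [1, 1]].
Applying the same elementary operations to the rows and columns of A produces a congruent diagonal matrix with entries 1, 0.
That gives 1 positive, 1 zero pivots.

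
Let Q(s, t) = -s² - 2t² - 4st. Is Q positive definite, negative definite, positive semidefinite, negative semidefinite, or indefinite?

indefinite

The associated matrix is A = [[-1, -2], [-2, -2]].
Applying the same elementary operations to the rows and columns of A produces a congruent diagonal matrix with entries -1, 2.
Counting signs: 1 positive, 1 negative.
Hence Q is indefinite.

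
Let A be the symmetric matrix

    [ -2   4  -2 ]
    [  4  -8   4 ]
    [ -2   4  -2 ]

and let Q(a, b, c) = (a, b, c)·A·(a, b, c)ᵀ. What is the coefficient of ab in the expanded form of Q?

The coefficient of ab is A[1,2] + A[2,1] = 2·4 = 8.

8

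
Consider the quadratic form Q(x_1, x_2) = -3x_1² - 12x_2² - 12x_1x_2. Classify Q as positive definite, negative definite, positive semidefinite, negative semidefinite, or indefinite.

negative semidefinite

The symmetric matrix of Q is [[-3, -6], [-6, -12]].
For the 2×2 matrix [[-3, -6], [-6, -12]]: det = -3·-12 − (-6)² = 0, trace = -15.
det = 0 so one eigenvalue is zero; the form is semidefinite with the sign of the trace.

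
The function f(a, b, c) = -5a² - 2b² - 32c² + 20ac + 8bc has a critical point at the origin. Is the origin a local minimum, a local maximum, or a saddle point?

The Hessian at the origin is H = [[-10, 0, 20], [0, -4, 8], [20, 8, -64]].
Applying the same elementary operations to the rows and columns of H produces a congruent diagonal matrix with entries -10, -4, -8.
That gives 3 negative pivots.
H is negative definite, so the origin is a strict local maximum.

local maximum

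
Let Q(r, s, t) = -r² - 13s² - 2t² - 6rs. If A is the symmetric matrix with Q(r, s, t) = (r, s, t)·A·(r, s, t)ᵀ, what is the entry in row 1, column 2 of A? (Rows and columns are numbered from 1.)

-3

The coefficient of r·s in Q is -6. For a symmetric A this equals A[1,2] + A[2,1] = 2·A[1,2].
So A[1,2] = -6/2 = -3.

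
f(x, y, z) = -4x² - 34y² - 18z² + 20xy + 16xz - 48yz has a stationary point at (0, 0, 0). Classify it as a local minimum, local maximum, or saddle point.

The Hessian at the origin is H = [[-8, 20, 16], [20, -68, -48], [16, -48, -36]].
An LDLᵀ factorisation of H has diagonal entries -8, -18, -4/9.
Counting signs: 3 negative.
H is negative definite, so the origin is a strict local maximum.

local maximum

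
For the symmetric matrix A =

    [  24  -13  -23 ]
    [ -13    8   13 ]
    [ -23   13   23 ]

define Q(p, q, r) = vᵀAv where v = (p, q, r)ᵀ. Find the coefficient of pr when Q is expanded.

The coefficient of pr is A[1,3] + A[3,1] = 2·(-23) = -46.

-46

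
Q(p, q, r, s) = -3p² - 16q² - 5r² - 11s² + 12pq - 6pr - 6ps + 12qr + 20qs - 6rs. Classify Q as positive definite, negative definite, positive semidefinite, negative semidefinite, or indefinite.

The symmetric matrix of Q is A = [[-3, 6, -3, -3], [6, -16, 6, 10], [-3, 6, -5, -3], [-3, 10, -3, -11]].
Leading principal minors: Δ_1 = -3, Δ_2 = 12, Δ_3 = -24, Δ_4 = 96.
The signs alternate starting with Δ_1 < 0, so by Sylvester's criterion Q is negative definite.

negative definite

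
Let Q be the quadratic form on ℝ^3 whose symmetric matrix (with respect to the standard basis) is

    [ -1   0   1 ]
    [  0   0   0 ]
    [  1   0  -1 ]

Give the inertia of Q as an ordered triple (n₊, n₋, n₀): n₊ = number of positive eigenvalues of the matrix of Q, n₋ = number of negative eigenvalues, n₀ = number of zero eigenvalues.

Row-reducing A symmetrically gives the diagonal entries -1, 0, 0.
That gives 1 negative, 2 zero pivots.

(0, 1, 2)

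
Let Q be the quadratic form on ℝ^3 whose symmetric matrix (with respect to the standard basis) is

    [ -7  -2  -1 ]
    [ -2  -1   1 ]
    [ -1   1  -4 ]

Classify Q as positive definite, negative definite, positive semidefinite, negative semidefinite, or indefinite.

negative semidefinite

Congruent diagonalization of A (simultaneous row and column reduction) yields pivots -7, -3/7, 0.
Counting signs: 2 negative, 1 zero.
Hence Q is negative semidefinite.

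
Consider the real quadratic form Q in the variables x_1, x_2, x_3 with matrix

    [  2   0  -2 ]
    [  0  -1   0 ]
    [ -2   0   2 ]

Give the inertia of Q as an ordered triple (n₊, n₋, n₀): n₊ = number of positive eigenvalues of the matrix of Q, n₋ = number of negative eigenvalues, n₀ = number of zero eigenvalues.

Symmetric row and column elimination reduces A to a congruent diagonal form with pivots 2, -1, 0.
Counting signs: 1 positive, 1 negative, 1 zero.

(1, 1, 1)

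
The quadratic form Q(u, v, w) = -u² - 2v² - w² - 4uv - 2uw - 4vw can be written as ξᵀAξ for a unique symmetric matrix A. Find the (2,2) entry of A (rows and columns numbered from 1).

The coefficient of v² in Q is -2, and that is exactly A[2,2].

-2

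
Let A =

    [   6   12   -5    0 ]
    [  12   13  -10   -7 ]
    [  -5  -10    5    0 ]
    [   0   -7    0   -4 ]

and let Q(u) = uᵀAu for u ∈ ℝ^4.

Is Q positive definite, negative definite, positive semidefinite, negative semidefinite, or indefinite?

indefinite

Row-reducing A symmetrically gives the diagonal entries 6, -11, 5/6, 5/11.
That gives 3 positive, 1 negative pivots.
Hence Q is indefinite.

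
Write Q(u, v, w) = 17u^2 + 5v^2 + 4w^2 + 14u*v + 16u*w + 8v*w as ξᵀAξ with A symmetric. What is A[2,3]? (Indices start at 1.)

The coefficient of v·w in Q is 8. For a symmetric A this equals A[2,3] + A[3,2] = 2·A[2,3].
So A[2,3] = 8/2 = 4.

4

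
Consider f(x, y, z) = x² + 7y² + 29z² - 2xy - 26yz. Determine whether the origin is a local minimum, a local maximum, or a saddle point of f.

local minimum

The Hessian at the origin is H = [[2, -2, 0], [-2, 14, -26], [0, -26, 58]].
Row-reducing H symmetrically gives the diagonal entries 2, 12, 5/3.
That gives 3 positive pivots.
H is positive definite, so the origin is a strict local minimum.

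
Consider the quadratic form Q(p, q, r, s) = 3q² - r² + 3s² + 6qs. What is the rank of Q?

2

Write A = [[0, 0, 0, 0], [0, 3, 0, 3], [0, 0, -1, 0], [0, 3, 0, 3]].
Row-reducing A symmetrically gives the diagonal entries 0, 3, -1, 0.
That gives 1 positive, 1 negative, 2 zero pivots.
The rank is the number of nonzero pivots: 2.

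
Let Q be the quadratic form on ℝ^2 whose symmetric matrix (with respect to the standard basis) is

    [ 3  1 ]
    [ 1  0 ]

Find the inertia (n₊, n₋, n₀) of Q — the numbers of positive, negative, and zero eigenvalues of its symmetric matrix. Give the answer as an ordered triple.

(1, 1, 0)

Applying the same elementary operations to the rows and columns of A produces a congruent diagonal matrix with entries 3, -1/3.
That gives 1 positive, 1 negative pivots.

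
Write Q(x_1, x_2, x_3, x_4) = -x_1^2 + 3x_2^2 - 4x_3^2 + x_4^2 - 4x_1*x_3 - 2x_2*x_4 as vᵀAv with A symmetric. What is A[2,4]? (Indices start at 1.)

-1

The coefficient of x_2·x_4 in Q is -2. For a symmetric A this equals A[2,4] + A[4,2] = 2·A[2,4].
So A[2,4] = -2/2 = -1.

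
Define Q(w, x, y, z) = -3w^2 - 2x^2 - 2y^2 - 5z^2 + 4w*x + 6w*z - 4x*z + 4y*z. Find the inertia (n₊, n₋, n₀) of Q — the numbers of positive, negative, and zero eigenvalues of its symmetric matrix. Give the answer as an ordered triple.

The symmetric matrix is A = [[-3, 2, 0, 3], [2, -2, 0, -2], [0, 0, -2, 2], [3, -2, 2, -5]].
Symmetric row and column elimination reduces A to a congruent diagonal form with pivots -3, -2/3, -2, 0.
Counting signs: 3 negative, 1 zero.

(0, 3, 1)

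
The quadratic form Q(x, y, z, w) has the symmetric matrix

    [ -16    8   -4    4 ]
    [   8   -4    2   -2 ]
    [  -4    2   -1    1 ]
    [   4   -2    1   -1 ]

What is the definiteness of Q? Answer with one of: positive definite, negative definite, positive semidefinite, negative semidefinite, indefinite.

Congruent diagonalization of A (simultaneous row and column reduction) yields pivots -16, 0, 0, 0.
So there are 1 negative, 3 zero pivots.
Hence Q is negative semidefinite.

negative semidefinite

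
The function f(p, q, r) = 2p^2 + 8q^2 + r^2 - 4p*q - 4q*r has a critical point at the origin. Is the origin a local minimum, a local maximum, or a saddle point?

The Hessian at the origin is H = [[4, -4, 0], [-4, 16, -4], [0, -4, 2]].
Applying the same elementary operations to the rows and columns of H produces a congruent diagonal matrix with entries 4, 12, 2/3.
Counting signs: 3 positive.
H is positive definite, so the origin is a strict local minimum.

local minimum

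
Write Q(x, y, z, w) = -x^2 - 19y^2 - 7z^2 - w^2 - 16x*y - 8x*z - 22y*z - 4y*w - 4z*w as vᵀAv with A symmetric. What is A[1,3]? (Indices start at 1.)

-4

The coefficient of x·z in Q is -8. For a symmetric A this equals A[1,3] + A[3,1] = 2·A[1,3].
So A[1,3] = -8/2 = -4.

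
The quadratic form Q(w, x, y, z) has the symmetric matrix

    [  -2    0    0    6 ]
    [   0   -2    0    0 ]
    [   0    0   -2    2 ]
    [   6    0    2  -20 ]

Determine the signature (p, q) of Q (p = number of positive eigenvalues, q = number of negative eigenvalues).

Applying the same elementary operations to the rows and columns of A produces a congruent diagonal matrix with entries -2, -2, -2, 0.
So there are 3 negative, 1 zero pivots.

(0, 3)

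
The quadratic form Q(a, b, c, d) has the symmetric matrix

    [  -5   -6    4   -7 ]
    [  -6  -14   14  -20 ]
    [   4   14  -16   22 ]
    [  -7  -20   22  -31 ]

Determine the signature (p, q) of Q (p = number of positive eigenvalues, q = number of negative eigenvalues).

Applying the same elementary operations to the rows and columns of A produces a congruent diagonal matrix with entries -5, -34/5, -6/17, 0.
That gives 3 negative, 1 zero pivots.

(0, 3)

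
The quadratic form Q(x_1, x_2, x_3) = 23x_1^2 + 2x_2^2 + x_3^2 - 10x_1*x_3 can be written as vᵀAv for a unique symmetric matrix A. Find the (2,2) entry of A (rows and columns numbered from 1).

The coefficient of x_2^2 in Q is 2, and that is exactly A[2,2].

2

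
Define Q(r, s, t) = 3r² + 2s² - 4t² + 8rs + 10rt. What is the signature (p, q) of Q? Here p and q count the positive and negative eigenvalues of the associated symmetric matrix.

(2, 1)

The associated matrix is A = [[3, 4, 5], [4, 2, 0], [5, 0, -4]].
Congruent diagonalization of A (simultaneous row and column reduction) yields pivots 3, -10/3, 1.
So there are 2 positive, 1 negative pivots.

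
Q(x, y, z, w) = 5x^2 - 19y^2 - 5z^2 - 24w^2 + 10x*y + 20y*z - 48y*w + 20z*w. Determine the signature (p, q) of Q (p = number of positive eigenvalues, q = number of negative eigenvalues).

(1, 2)

The symmetric matrix is A = [[5, 5, 0, 0], [5, -19, 10, -24], [0, 10, -5, 10], [0, -24, 10, -24]].
Row-reducing A symmetrically gives the diagonal entries 5, -24, -5/6, 0.
That gives 1 positive, 2 negative, 1 zero pivots.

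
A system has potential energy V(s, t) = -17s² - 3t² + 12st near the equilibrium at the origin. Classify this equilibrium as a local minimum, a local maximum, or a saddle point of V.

The Hessian at the origin is H = [[-34, 12], [12, -6]].
det H = -34·-6 − (12)² = 60 > 0 and H[1,1] = -34 < 0, so H is negative definite.
Therefore the origin is a local maximum.

local maximum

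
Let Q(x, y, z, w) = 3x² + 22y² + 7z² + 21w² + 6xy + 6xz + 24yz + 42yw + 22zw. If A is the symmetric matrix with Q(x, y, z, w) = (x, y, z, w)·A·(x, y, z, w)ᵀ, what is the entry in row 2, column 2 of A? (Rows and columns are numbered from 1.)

22

The coefficient of y² in Q is 22, and that is exactly A[2,2].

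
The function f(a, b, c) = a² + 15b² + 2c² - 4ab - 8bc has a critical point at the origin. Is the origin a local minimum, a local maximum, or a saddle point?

local minimum

The Hessian at the origin is H = [[2, -4, 0], [-4, 30, -8], [0, -8, 4]].
Row-reducing H symmetrically gives the diagonal entries 2, 22, 12/11.
That gives 3 positive pivots.
H is positive definite, so the origin is a strict local minimum.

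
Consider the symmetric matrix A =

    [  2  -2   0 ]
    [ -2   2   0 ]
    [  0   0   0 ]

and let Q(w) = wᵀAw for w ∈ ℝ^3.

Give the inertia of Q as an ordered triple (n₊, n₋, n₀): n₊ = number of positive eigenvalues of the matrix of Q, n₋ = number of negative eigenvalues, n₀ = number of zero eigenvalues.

Congruent diagonalization of A (simultaneous row and column reduction) yields pivots 2, 0, 0.
Counting signs: 1 positive, 2 zero.

(1, 0, 2)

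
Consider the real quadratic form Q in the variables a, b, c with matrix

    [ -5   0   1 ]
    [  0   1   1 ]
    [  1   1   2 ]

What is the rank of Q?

Applying the same elementary operations to the rows and columns of A produces a congruent diagonal matrix with entries -5, 1, 6/5.
Counting signs: 2 positive, 1 negative.
The rank is the number of nonzero pivots: 3.

3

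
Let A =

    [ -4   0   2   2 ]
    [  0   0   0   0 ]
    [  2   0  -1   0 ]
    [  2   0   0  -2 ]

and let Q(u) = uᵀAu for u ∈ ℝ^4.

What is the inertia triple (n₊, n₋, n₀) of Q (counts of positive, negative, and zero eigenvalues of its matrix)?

(1, 2, 1)

By Sylvester's law of inertia any congruent diagonalization of A has 1 positive, 2 negative and 1 zero entries.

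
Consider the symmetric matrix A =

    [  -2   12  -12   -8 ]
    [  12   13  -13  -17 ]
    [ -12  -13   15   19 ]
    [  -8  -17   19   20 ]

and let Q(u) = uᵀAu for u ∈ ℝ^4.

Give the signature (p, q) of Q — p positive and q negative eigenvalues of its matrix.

(3, 1)

Row-reducing A symmetrically gives the diagonal entries -2, 85, 2, 5/17.
Counting signs: 3 positive, 1 negative.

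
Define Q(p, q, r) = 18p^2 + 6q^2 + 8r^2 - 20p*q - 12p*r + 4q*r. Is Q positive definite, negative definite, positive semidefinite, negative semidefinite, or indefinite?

positive definite

The symmetric matrix is A = [[18, -10, -6], [-10, 6, 2], [-6, 2, 8]].
Symmetric row and column elimination reduces A to a congruent diagonal form with pivots 18, 4/9, 2.
That gives 3 positive pivots.
Hence Q is positive definite.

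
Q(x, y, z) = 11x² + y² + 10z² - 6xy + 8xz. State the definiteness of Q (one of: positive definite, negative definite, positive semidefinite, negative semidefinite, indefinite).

The symmetric matrix of Q is A = [[11, -3, 4], [-3, 1, 0], [4, 0, 10]].
Leading principal minors: Δ_1 = 11, Δ_2 = 2, Δ_3 = 4.
All leading principal minors are positive, so by Sylvester's criterion Q is positive definite.

positive definite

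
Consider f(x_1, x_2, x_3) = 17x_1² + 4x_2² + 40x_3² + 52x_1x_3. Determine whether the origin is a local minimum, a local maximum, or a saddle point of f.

The Hessian at the origin is H = [[34, 0, 52], [0, 8, 0], [52, 0, 80]].
Congruent diagonalization of H (simultaneous row and column reduction) yields pivots 34, 8, 8/17.
Counting signs: 3 positive.
H is positive definite, so the origin is a strict local minimum.

local minimum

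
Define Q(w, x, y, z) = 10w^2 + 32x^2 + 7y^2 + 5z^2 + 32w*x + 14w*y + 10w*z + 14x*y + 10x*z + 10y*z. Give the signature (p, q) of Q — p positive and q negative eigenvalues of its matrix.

The associated matrix is A = [[10, 16, 7, 5], [16, 32, 7, 5], [7, 7, 7, 5], [5, 5, 5, 5]].
Congruent diagonalization of A (simultaneous row and column reduction) yields pivots 10, 32/5, -21/32, 10/7.
That gives 3 positive, 1 negative pivots.

(3, 1)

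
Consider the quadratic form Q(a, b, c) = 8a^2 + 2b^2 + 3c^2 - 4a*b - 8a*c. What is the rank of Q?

3

The symmetric matrix is A = [[8, -2, -4], [-2, 2, 0], [-4, 0, 3]].
Congruent diagonalization of A (simultaneous row and column reduction) yields pivots 8, 3/2, 1/3.
So there are 3 positive pivots.
The rank is the number of nonzero pivots: 3.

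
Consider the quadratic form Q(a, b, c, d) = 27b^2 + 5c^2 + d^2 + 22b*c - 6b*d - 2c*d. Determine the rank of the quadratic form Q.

3

The associated matrix is A = [[0, 0, 0, 0], [0, 27, 11, -3], [0, 11, 5, -1], [0, -3, -1, 1]].
Applying the same elementary operations to the rows and columns of A produces a congruent diagonal matrix with entries 0, 27, 14/27, 4/7.
Counting signs: 3 positive, 1 zero.
The rank is the number of nonzero pivots: 3.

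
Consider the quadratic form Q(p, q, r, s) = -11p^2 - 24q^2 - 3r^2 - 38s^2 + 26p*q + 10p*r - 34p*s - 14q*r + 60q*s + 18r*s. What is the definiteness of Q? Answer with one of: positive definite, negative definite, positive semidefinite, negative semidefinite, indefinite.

negative definite

The symmetric matrix is A = [[-11, 13, 5, -17], [13, -24, -7, 30], [5, -7, -3, 9], [-17, 30, 9, -38]].
Symmetric row and column elimination reduces A to a congruent diagonal form with pivots -11, -95/11, -56/95, -5/14.
Counting signs: 4 negative.
Hence Q is negative definite.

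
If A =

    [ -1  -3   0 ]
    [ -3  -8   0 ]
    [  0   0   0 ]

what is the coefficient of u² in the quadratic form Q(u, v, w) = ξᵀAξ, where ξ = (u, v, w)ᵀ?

The coefficient of u² is the diagonal entry A[1,1] = -1.

-1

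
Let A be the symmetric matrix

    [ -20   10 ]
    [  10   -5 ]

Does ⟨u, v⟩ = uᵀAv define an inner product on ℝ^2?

Congruent diagonalization of A (simultaneous row and column reduction) yields pivots -20, 0.
So there are 1 negative, 1 zero pivots.
Hence Q is negative semidefinite.
⟨·,·⟩ is an inner product exactly when A is positive definite.

no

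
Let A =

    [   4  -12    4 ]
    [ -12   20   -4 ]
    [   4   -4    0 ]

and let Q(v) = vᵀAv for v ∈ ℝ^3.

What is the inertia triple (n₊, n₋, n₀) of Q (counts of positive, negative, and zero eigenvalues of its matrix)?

Congruent diagonalization of A (simultaneous row and column reduction) yields pivots 4, -16, 0.
That gives 1 positive, 1 negative, 1 zero pivots.

(1, 1, 1)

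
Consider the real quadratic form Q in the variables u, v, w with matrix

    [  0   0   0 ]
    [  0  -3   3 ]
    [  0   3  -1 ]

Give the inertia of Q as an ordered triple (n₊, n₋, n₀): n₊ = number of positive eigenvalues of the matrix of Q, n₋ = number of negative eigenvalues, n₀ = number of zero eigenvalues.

(1, 1, 1)

Symmetric row and column elimination reduces A to a congruent diagonal form with pivots 0, -3, 2.
That gives 1 positive, 1 negative, 1 zero pivots.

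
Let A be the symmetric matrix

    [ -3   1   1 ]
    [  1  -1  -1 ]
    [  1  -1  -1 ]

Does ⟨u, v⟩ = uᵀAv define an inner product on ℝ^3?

no

Symmetric row and column elimination reduces A to a congruent diagonal form with pivots -3, -2/3, 0.
Counting signs: 2 negative, 1 zero.
Hence Q is negative semidefinite.
⟨·,·⟩ is an inner product exactly when A is positive definite.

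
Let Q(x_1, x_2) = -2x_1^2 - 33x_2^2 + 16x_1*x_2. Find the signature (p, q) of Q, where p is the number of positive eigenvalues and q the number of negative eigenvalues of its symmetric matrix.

The symmetric matrix is A = [[-2, 8], [8, -33]].
Row-reducing A symmetrically gives the diagonal entries -2, -1.
That gives 2 negative pivots.

(0, 2)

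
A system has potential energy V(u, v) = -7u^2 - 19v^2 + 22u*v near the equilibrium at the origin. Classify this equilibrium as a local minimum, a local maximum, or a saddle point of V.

The Hessian at the origin is H = [[-14, 22], [22, -38]].
det H = -14·-38 − (22)² = 48 > 0 and H[1,1] = -14 < 0, so H is negative definite.
Therefore the origin is a local maximum.

local maximum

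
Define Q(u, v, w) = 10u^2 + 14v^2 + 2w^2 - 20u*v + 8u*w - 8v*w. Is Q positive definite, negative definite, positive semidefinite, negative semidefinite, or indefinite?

Write A = [[10, -10, 4], [-10, 14, -4], [4, -4, 2]].
Symmetric row and column elimination reduces A to a congruent diagonal form with pivots 10, 4, 2/5.
So there are 3 positive pivots.
Hence Q is positive definite.

positive definite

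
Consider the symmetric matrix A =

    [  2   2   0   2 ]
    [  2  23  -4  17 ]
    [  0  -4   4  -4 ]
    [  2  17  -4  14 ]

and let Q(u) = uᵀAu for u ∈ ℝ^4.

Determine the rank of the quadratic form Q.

4

Row-reducing A symmetrically gives the diagonal entries 2, 21, 68/21, 15/17.
So there are 4 positive pivots.
The rank is the number of nonzero pivots: 4.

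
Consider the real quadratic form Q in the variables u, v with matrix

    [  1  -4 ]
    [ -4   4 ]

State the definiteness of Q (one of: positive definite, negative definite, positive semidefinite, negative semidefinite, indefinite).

indefinite

Row-reducing A symmetrically gives the diagonal entries 1, -12.
Counting signs: 1 positive, 1 negative.
Hence Q is indefinite.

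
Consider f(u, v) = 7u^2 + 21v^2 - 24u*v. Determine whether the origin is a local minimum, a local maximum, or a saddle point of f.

local minimum

The Hessian at the origin is H = [[14, -24], [-24, 42]].
det H = 14·42 − (-24)² = 12 > 0 and H[1,1] = 14 > 0, so H is positive definite.
Therefore the origin is a local minimum.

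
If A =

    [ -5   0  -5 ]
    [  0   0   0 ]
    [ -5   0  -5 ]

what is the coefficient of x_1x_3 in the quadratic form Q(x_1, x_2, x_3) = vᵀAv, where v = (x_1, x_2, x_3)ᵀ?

-10

The coefficient of x_1x_3 is A[1,3] + A[3,1] = 2·(-5) = -10.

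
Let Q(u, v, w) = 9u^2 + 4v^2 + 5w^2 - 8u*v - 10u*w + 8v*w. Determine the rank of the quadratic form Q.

3

The associated matrix is A = [[9, -4, -5], [-4, 4, 4], [-5, 4, 5]].
An LDLᵀ factorisation of A has diagonal entries 9, 20/9, 4/5.
So there are 3 positive pivots.
The rank is the number of nonzero pivots: 3.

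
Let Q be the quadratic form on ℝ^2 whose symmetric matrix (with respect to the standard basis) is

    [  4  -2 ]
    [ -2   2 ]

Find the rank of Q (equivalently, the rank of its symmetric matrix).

Congruent diagonalization of A (simultaneous row and column reduction) yields pivots 4, 1.
Counting signs: 2 positive.
The rank is the number of nonzero pivots: 2.

2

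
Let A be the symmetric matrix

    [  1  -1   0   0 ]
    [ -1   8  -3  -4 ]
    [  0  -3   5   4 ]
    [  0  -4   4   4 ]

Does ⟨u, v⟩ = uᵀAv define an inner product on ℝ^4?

Applying the same elementary operations to the rows and columns of A produces a congruent diagonal matrix with entries 1, 7, 26/7, 4/13.
That gives 4 positive pivots.
Hence Q is positive definite.
⟨·,·⟩ is an inner product exactly when A is positive definite.

yes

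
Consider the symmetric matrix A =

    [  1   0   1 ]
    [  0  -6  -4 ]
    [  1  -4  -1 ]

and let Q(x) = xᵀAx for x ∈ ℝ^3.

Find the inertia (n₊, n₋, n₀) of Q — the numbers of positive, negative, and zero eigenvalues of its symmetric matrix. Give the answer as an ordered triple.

Row-reducing A symmetrically gives the diagonal entries 1, -6, 2/3.
So there are 2 positive, 1 negative pivots.

(2, 1, 0)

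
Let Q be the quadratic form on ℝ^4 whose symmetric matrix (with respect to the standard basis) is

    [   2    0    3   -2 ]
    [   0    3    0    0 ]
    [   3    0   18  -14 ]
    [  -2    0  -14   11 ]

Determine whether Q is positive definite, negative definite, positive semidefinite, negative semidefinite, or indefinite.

positive definite

Row-reducing A symmetrically gives the diagonal entries 2, 3, 27/2, 1/27.
So there are 4 positive pivots.
Hence Q is positive definite.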